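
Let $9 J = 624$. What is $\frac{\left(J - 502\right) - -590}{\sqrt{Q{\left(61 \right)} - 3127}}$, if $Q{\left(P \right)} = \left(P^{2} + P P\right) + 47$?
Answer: $\frac{236 \sqrt{4362}}{6543} \approx 2.3822$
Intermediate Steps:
$J = \frac{208}{3}$ ($J = \frac{1}{9} \cdot 624 = \frac{208}{3} \approx 69.333$)
$Q{\left(P \right)} = 47 + 2 P^{2}$ ($Q{\left(P \right)} = \left(P^{2} + P^{2}\right) + 47 = 2 P^{2} + 47 = 47 + 2 P^{2}$)
$\frac{\left(J - 502\right) - -590}{\sqrt{Q{\left(61 \right)} - 3127}} = \frac{\left(\frac{208}{3} - 502\right) - -590}{\sqrt{\left(47 + 2 \cdot 61^{2}\right) - 3127}} = \frac{- \frac{1298}{3} + 590}{\sqrt{\left(47 + 2 \cdot 3721\right) - 3127}} = \frac{472}{3 \sqrt{\left(47 + 7442\right) - 3127}} = \frac{472}{3 \sqrt{7489 - 3127}} = \frac{472}{3 \sqrt{4362}} = \frac{472 \frac{\sqrt{4362}}{4362}}{3} = \frac{236 \sqrt{4362}}{6543}$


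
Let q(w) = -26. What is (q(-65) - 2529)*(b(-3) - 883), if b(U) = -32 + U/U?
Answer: 2335270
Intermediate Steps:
b(U) = -31 (b(U) = -32 + 1 = -31)
(q(-65) - 2529)*(b(-3) - 883) = (-26 - 2529)*(-31 - 883) = -2555*(-914) = 2335270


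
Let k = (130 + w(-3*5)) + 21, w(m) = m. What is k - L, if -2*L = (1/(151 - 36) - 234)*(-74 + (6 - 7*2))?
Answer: 1118909/115 ≈ 9729.6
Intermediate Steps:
k = 136 (k = (130 - 3*5) + 21 = (130 - 15) + 21 = 115 + 21 = 136)
L = -1103269/115 (L = -(1/(151 - 36) - 234)*(-74 + (6 - 7*2))/2 = -(1/115 - 234)*(-74 + (6 - 14))/2 = -(1/115 - 234)*(-74 - 8)/2 = -(-26909)*(-82)/230 = -½*2206538/115 = -1103269/115 ≈ -9593.6)
k - L = 136 - 1*(-1103269/115) = 136 + 1103269/115 = 1118909/115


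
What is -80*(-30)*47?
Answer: 112800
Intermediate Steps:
-80*(-30)*47 = 2400*47 = 112800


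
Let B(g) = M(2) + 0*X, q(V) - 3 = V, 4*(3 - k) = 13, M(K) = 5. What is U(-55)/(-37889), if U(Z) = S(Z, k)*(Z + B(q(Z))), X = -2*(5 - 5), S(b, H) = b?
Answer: -2750/37889 ≈ -0.072580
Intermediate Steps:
k = -¼ (k = 3 - ¼*13 = 3 - 13/4 = -¼ ≈ -0.25000)
X = 0 (X = -2*0 = 0)
q(V) = 3 + V
B(g) = 5 (B(g) = 5 + 0*0 = 5 + 0 = 5)
U(Z) = Z*(5 + Z) (U(Z) = Z*(Z + 5) = Z*(5 + Z))
U(-55)/(-37889) = -55*(5 - 55)/(-37889) = -55*(-50)*(-1/37889) = 2750*(-1/37889) = -2750/37889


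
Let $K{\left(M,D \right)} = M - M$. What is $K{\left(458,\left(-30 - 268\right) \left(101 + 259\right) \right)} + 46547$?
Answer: $46547$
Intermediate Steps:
$K{\left(M,D \right)} = 0$
$K{\left(458,\left(-30 - 268\right) \left(101 + 259\right) \right)} + 46547 = 0 + 46547 = 46547$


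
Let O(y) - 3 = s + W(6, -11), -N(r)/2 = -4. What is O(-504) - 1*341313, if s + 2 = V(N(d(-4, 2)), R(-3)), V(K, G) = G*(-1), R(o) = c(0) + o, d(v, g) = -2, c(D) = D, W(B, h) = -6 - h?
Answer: -341304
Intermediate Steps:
N(r) = 8 (N(r) = -2*(-4) = 8)
R(o) = o (R(o) = 0 + o = o)
V(K, G) = -G
s = 1 (s = -2 - 1*(-3) = -2 + 3 = 1)
O(y) = 9 (O(y) = 3 + (1 + (-6 - 1*(-11))) = 3 + (1 + (-6 + 11)) = 3 + (1 + 5) = 3 + 6 = 9)
O(-504) - 1*341313 = 9 - 1*341313 = 9 - 341313 = -341304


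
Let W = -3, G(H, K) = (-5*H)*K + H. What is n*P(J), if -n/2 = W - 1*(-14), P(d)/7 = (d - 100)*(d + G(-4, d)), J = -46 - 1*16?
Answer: -32582088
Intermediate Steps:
J = -62 (J = -46 - 16 = -62)
G(H, K) = H - 5*H*K (G(H, K) = -5*H*K + H = H - 5*H*K)
P(d) = 7*(-100 + d)*(-4 + 21*d) (P(d) = 7*((d - 100)*(d - 4*(1 - 5*d))) = 7*((-100 + d)*(d + (-4 + 20*d))) = 7*((-100 + d)*(-4 + 21*d)) = 7*(-100 + d)*(-4 + 21*d))
n = -22 (n = -2*(-3 - 1*(-14)) = -2*(-3 + 14) = -2*11 = -22)
n*P(J) = -22*(2800 - 14728*(-62) + 147*(-62)²) = -22*(2800 + 913136 + 147*3844) = -22*(2800 + 913136 + 565068) = -22*1481004 = -32582088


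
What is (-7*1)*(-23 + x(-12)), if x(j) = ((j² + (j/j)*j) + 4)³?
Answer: -17608031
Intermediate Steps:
x(j) = (4 + j + j²)³ (x(j) = ((j² + 1*j) + 4)³ = ((j² + j) + 4)³ = ((j + j²) + 4)³ = (4 + j + j²)³)
(-7*1)*(-23 + x(-12)) = (-7*1)*(-23 + (4 - 12 + (-12)²)³) = -7*(-23 + (4 - 12 + 144)³) = -7*(-23 + 136³) = -7*(-23 + 2515456) = -7*2515433 = -17608031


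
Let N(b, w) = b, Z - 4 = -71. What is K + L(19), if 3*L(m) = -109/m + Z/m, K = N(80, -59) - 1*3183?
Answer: -177047/57 ≈ -3106.1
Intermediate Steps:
Z = -67 (Z = 4 - 71 = -67)
K = -3103 (K = 80 - 1*3183 = 80 - 3183 = -3103)
L(m) = -176/(3*m) (L(m) = (-109/m - 67/m)/3 = (-176/m)/3 = -176/(3*m))
K + L(19) = -3103 - 176/3/19 = -3103 - 176/3*1/19 = -3103 - 176/57 = -177047/57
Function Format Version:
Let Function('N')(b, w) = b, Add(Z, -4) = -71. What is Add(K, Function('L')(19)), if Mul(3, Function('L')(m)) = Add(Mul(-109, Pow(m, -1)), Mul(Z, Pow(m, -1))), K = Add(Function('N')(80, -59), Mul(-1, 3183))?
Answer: Rational(-177047, 57) ≈ -3106.1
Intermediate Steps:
Z = -67 (Z = Add(4, -71) = -67)
K = -3103 (K = Add(80, Mul(-1, 3183)) = Add(80, -3183) = -3103)
Function('L')(m) = Mul(Rational(-176, 3), Pow(m, -1)) (Function('L')(m) = Mul(Rational(1, 3), Add(Mul(-109, Pow(m, -1)), Mul(-67, Pow(m, -1)))) = Mul(Rational(1, 3), Mul(-176, Pow(m, -1))) = Mul(Rational(-176, 3), Pow(m, -1)))
Add(K, Function('L')(19)) = Add(-3103, Mul(Rational(-176, 3), Pow(19, -1))) = Add(-3103, Mul(Rational(-176, 3), Rational(1, 19))) = Add(-3103, Rational(-176, 57)) = Rational(-177047, 57)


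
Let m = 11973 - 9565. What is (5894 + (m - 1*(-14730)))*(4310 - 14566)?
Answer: -236216192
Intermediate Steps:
m = 2408
(5894 + (m - 1*(-14730)))*(4310 - 14566) = (5894 + (2408 - 1*(-14730)))*(4310 - 14566) = (5894 + (2408 + 14730))*(-10256) = (5894 + 17138)*(-10256) = 23032*(-10256) = -236216192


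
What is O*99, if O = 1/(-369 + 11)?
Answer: -99/358 ≈ -0.27654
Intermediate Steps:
O = -1/358 (O = 1/(-358) = -1/358 ≈ -0.0027933)
O*99 = -1/358*99 = -99/358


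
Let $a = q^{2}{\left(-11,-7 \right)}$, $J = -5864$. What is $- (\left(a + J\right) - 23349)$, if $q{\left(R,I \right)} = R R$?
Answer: $14572$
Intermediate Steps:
$q{\left(R,I \right)} = R^{2}$
$a = 14641$ ($a = \left(\left(-11\right)^{2}\right)^{2} = 121^{2} = 14641$)
$- (\left(a + J\right) - 23349) = - (\left(14641 - 5864\right) - 23349) = - (8777 - 23349) = \left(-1\right) \left(-14572\right) = 14572$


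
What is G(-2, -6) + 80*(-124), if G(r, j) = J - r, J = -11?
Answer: -9929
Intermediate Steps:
G(r, j) = -11 - r
G(-2, -6) + 80*(-124) = (-11 - 1*(-2)) + 80*(-124) = (-11 + 2) - 9920 = -9 - 9920 = -9929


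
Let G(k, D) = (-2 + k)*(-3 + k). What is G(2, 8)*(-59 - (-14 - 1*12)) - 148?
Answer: -148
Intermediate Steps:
G(k, D) = (-3 + k)*(-2 + k)
G(2, 8)*(-59 - (-14 - 1*12)) - 148 = (6 + 2² - 5*2)*(-59 - (-14 - 1*12)) - 148 = (6 + 4 - 10)*(-59 - (-14 - 12)) - 148 = 0*(-59 - 1*(-26)) - 148 = 0*(-59 + 26) - 148 = 0*(-33) - 148 = 0 - 148 = -148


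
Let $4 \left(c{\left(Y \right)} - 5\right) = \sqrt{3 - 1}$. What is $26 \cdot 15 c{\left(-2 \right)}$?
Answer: $1950 + \frac{195 \sqrt{2}}{2} \approx 2087.9$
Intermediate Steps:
$c{\left(Y \right)} = 5 + \frac{\sqrt{2}}{4}$ ($c{\left(Y \right)} = 5 + \frac{\sqrt{3 - 1}}{4} = 5 + \frac{\sqrt{2}}{4}$)
$26 \cdot 15 c{\left(-2 \right)} = 26 \cdot 15 \left(5 + \frac{\sqrt{2}}{4}\right) = 390 \left(5 + \frac{\sqrt{2}}{4}\right) = 1950 + \frac{195 \sqrt{2}}{2}$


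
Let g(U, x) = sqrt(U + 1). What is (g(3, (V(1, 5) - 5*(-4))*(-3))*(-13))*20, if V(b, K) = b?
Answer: -520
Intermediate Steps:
g(U, x) = sqrt(1 + U)
(g(3, (V(1, 5) - 5*(-4))*(-3))*(-13))*20 = (sqrt(1 + 3)*(-13))*20 = (sqrt(4)*(-13))*20 = (2*(-13))*20 = -26*20 = -520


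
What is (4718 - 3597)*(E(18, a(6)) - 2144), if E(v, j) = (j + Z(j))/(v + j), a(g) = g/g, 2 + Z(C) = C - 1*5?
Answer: -2403719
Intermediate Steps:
Z(C) = -7 + C (Z(C) = -2 + (C - 1*5) = -2 + (C - 5) = -2 + (-5 + C) = -7 + C)
a(g) = 1
E(v, j) = (-7 + 2*j)/(j + v) (E(v, j) = (j + (-7 + j))/(v + j) = (-7 + 2*j)/(j + v))
(4718 - 3597)*(E(18, a(6)) - 2144) = (4718 - 3597)*((-7 + 2*1)/(1 + 18) - 2144) = 1121*((-7 + 2)/19 - 2144) = 1121*((1/19)*(-5) - 2144) = 1121*(-5/19 - 2144) = 1121*(-40741/19) = -2403719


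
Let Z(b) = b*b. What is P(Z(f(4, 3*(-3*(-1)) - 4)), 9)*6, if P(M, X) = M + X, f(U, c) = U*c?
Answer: 2454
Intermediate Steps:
Z(b) = b²
P(Z(f(4, 3*(-3*(-1)) - 4)), 9)*6 = ((4*(3*(-3*(-1)) - 4))² + 9)*6 = ((4*(3*3 - 4))² + 9)*6 = ((4*(9 - 4))² + 9)*6 = ((4*5)² + 9)*6 = (20² + 9)*6 = (400 + 9)*6 = 409*6 = 2454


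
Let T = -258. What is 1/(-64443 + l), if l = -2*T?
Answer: -1/63927 ≈ -1.5643e-5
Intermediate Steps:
l = 516 (l = -2*(-258) = 516)
1/(-64443 + l) = 1/(-64443 + 516) = 1/(-63927) = -1/63927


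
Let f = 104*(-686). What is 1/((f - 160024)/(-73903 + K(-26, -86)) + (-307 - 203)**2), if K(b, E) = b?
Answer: 73929/19229164268 ≈ 3.8446e-6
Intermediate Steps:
f = -71344
1/((f - 160024)/(-73903 + K(-26, -86)) + (-307 - 203)**2) = 1/((-71344 - 160024)/(-73903 - 26) + (-307 - 203)**2) = 1/(-231368/(-73929) + (-510)**2) = 1/(-231368*(-1/73929) + 260100) = 1/(231368/73929 + 260100) = 1/(19229164268/73929) = 73929/19229164268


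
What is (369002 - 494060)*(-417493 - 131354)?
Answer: 68637708126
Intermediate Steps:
(369002 - 494060)*(-417493 - 131354) = -125058*(-548847) = 68637708126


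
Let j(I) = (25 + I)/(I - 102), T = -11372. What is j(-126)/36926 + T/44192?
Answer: -747952033/2906703942 ≈ -0.25732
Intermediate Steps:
j(I) = (25 + I)/(-102 + I)
j(-126)/36926 + T/44192 = ((25 - 126)/(-102 - 126))/36926 - 11372/44192 = (-101/(-228))*(1/36926) - 11372*1/44192 = -1/228*(-101)*(1/36926) - 2843/11048 = (101/228)*(1/36926) - 2843/11048 = 101/8419128 - 2843/11048 = -747952033/2906703942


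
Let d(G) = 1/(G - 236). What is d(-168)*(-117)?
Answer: 117/404 ≈ 0.28960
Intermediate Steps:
d(G) = 1/(-236 + G)
d(-168)*(-117) = -117/(-236 - 168) = -117/(-404) = -1/404*(-117) = 117/404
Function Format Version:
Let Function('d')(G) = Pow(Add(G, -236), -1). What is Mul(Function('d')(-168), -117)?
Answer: Rational(117, 404) ≈ 0.28960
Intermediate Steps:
Function('d')(G) = Pow(Add(-236, G), -1)
Mul(Function('d')(-168), -117) = Mul(Pow(Add(-236, -168), -1), -117) = Mul(Pow(-404, -1), -117) = Mul(Rational(-1, 404), -117) = Rational(117, 404)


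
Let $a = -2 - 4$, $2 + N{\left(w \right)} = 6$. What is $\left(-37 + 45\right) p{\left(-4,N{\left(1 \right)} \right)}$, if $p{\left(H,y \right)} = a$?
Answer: $-48$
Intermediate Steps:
$N{\left(w \right)} = 4$ ($N{\left(w \right)} = -2 + 6 = 4$)
$a = -6$ ($a = -2 - 4 = -6$)
$p{\left(H,y \right)} = -6$
$\left(-37 + 45\right) p{\left(-4,N{\left(1 \right)} \right)} = \left(-37 + 45\right) \left(-6\right) = 8 \left(-6\right) = -48$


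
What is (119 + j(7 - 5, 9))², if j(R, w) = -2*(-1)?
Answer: 14641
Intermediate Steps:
j(R, w) = 2
(119 + j(7 - 5, 9))² = (119 + 2)² = 121² = 14641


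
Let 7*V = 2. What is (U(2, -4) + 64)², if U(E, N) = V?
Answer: 202500/49 ≈ 4132.7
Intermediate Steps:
V = 2/7 (V = (⅐)*2 = 2/7 ≈ 0.28571)
U(E, N) = 2/7
(U(2, -4) + 64)² = (2/7 + 64)² = (450/7)² = 202500/49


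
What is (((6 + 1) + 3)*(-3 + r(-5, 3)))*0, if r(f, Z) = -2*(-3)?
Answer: 0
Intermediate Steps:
r(f, Z) = 6
(((6 + 1) + 3)*(-3 + r(-5, 3)))*0 = (((6 + 1) + 3)*(-3 + 6))*0 = ((7 + 3)*3)*0 = (10*3)*0 = 30*0 = 0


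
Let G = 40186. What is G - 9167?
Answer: 31019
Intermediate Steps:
G - 9167 = 40186 - 9167 = 31019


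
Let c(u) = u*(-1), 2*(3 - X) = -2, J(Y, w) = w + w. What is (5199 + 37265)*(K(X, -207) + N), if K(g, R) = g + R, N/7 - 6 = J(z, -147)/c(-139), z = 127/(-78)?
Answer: -1037692768/139 ≈ -7.4654e+6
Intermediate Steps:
z = -127/78 (z = 127*(-1/78) = -127/78 ≈ -1.6282)
J(Y, w) = 2*w
X = 4 (X = 3 - 1/2*(-2) = 3 + 1 = 4)
c(u) = -u
N = 3780/139 (N = 42 + 7*((2*(-147))/((-1*(-139)))) = 42 + 7*(-294/139) = 42 - 2058/139 = 3780/139 ≈ 27.194)
K(g, R) = R + g
(5199 + 37265)*(K(X, -207) + N) = (5199 + 37265)*((-207 + 4) + 3780/139) = 42464*(-203 + 3780/139) = 42464*(-24437/139) = -1037692768/139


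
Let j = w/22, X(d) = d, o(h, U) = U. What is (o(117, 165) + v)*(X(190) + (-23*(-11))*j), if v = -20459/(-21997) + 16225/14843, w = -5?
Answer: 14451328998905/653002942 ≈ 22131.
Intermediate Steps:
j = -5/22 ≈ -0.22727
v = 660574262/326501471 (v = -20459*(-1/21997) + 16225*(1/14843) = 20459/21997 + 16225/14843 = 660574262/326501471 ≈ 2.0232)
(o(117, 165) + v)*(X(190) + (-23*(-11))*j) = (165 + 660574262/326501471)*(190 - 23*(-11)*(-5/22)) = 54533316977*(190 + 253*(-5/22))/326501471 = 54533316977*(190 - 115/2)/326501471 = (54533316977/326501471)*(265/2) = 14451328998905/653002942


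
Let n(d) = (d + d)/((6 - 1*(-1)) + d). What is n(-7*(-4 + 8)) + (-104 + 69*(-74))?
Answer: -15622/3 ≈ -5207.3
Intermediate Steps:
n(d) = 2*d/(7 + d) (n(d) = (2*d)/((6 + 1) + d) = (2*d)/(7 + d) = 2*d/(7 + d))
n(-7*(-4 + 8)) + (-104 + 69*(-74)) = 2*(-7*(-4 + 8))/(7 - 7*(-4 + 8)) + (-104 + 69*(-74)) = 2*(-7*4)/(7 - 7*4) + (-104 - 5106) = 2*(-28)/(7 - 28) - 5210 = 2*(-28)/(-21) - 5210 = 2*(-28)*(-1/21) - 5210 = 8/3 - 5210 = -15622/3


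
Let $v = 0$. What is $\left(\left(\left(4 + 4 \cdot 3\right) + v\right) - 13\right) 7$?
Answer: $21$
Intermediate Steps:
$\left(\left(\left(4 + 4 \cdot 3\right) + v\right) - 13\right) 7 = \left(\left(\left(4 + 4 \cdot 3\right) + 0\right) - 13\right) 7 = \left(\left(\left(4 + 12\right) + 0\right) - 13\right) 7 = \left(\left(16 + 0\right) - 13\right) 7 = \left(16 - 13\right) 7 = 3 \cdot 7 = 21$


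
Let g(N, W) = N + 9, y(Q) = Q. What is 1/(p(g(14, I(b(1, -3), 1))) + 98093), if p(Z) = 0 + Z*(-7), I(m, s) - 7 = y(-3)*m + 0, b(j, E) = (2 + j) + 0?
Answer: 1/97932 ≈ 1.0211e-5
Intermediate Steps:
b(j, E) = 2 + j
I(m, s) = 7 - 3*m (I(m, s) = 7 + (-3*m + 0) = 7 - 3*m)
g(N, W) = 9 + N
p(Z) = -7*Z (p(Z) = 0 - 7*Z = -7*Z)
1/(p(g(14, I(b(1, -3), 1))) + 98093) = 1/(-7*(9 + 14) + 98093) = 1/(-7*23 + 98093) = 1/(-161 + 98093) = 1/97932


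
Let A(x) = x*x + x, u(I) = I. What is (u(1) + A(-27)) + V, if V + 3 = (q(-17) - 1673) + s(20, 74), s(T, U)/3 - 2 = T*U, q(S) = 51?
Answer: 3524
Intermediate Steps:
s(T, U) = 6 + 3*T*U (s(T, U) = 6 + 3*(T*U) = 6 + 3*T*U)
A(x) = x + x**2 (A(x) = x**2 + x = x + x**2)
V = 2821 (V = -3 + ((51 - 1673) + (6 + 3*20*74)) = -3 + (-1622 + (6 + 4440)) = -3 + (-1622 + 4446) = -3 + 2824 = 2821)
(u(1) + A(-27)) + V = (1 - 27*(1 - 27)) + 2821 = (1 - 27*(-26)) + 2821 = (1 + 702) + 2821 = 703 + 2821 = 3524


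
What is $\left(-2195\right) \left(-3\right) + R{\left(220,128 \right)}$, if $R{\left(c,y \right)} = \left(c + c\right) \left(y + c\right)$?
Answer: $159705$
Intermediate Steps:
$R{\left(c,y \right)} = 2 c \left(c + y\right)$
$\left(-2195\right) \left(-3\right) + R{\left(220,128 \right)} = \left(-2195\right) \left(-3\right) + 2 \cdot 220 \left(220 + 128\right) = 6585 + 2 \cdot 220 \cdot 348 = 6585 + 153120 = 159705$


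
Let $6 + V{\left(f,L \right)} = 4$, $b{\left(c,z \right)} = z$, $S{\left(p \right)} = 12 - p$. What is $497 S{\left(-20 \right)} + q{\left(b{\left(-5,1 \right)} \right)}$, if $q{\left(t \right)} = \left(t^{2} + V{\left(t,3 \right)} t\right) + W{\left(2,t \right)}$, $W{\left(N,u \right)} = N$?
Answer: $15905$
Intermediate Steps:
$V{\left(f,L \right)} = -2$ ($V{\left(f,L \right)} = -6 + 4 = -2$)
$q{\left(t \right)} = 2 + t^{2} - 2 t$ ($q{\left(t \right)} = \left(t^{2} - 2 t\right) + 2 = 2 + t^{2} - 2 t$)
$497 S{\left(-20 \right)} + q{\left(b{\left(-5,1 \right)} \right)} = 497 \left(12 - -20\right) + \left(2 + 1^{2} - 2\right) = 497 \left(12 + 20\right) + \left(2 + 1 - 2\right) = 497 \cdot 32 + 1 = 15904 + 1 = 15905$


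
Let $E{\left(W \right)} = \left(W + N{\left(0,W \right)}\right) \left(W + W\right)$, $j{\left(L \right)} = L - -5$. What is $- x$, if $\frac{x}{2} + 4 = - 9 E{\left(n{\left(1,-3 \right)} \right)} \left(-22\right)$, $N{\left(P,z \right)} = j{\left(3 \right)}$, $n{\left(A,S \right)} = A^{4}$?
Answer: $-7120$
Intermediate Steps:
$j{\left(L \right)} = 5 + L$ ($j{\left(L \right)} = L + 5 = 5 + L$)
$N{\left(P,z \right)} = 8$ ($N{\left(P,z \right)} = 5 + 3 = 8$)
$E{\left(W \right)} = 2 W \left(8 + W\right)$ ($E{\left(W \right)} = \left(W + 8\right) \left(W + W\right) = \left(8 + W\right) 2 W = 2 W \left(8 + W\right)$)
$x = 7120$ ($x = -8 + 2 - 9 \cdot 2 \cdot 1^{4} \left(8 + 1^{4}\right) \left(-22\right) = -8 + 2 - 9 \cdot 2 \cdot 1 \left(8 + 1\right) \left(-22\right) = -8 + 2 - 9 \cdot 2 \cdot 1 \cdot 9 \left(-22\right) = -8 + 2 \left(-9\right) 18 \left(-22\right) = -8 + 2 \left(\left(-162\right) \left(-22\right)\right) = -8 + 2 \cdot 3564 = -8 + 7128 = 7120$)
$- x = \left(-1\right) 7120 = -7120$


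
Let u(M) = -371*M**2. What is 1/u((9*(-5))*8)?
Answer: -1/48081600 ≈ -2.0798e-8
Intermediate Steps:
1/u((9*(-5))*8) = 1/(-371*((9*(-5))*8)**2) = 1/(-371*(-45*8)**2) = 1/(-371*(-360)**2) = 1/(-371*129600) = 1/(-48081600) = -1/48081600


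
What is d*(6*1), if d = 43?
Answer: 258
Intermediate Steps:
d*(6*1) = 43*(6*1) = 43*6 = 258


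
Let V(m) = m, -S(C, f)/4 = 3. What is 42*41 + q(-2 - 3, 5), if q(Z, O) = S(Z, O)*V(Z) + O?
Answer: 1787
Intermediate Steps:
S(C, f) = -12 (S(C, f) = -4*3 = -12)
q(Z, O) = O - 12*Z (q(Z, O) = -12*Z + O = O - 12*Z)
42*41 + q(-2 - 3, 5) = 42*41 + (5 - 12*(-2 - 3)) = 1722 + (5 - 12*(-5)) = 1722 + (5 + 60) = 1722 + 65 = 1787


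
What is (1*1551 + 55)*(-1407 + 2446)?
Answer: 1668634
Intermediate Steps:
(1*1551 + 55)*(-1407 + 2446) = (1551 + 55)*1039 = 1606*1039 = 1668634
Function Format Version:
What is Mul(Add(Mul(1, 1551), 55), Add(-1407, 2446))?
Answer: 1668634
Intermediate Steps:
Mul(Add(Mul(1, 1551), 55), Add(-1407, 2446)) = Mul(Add(1551, 55), 1039) = Mul(1606, 1039) = 1668634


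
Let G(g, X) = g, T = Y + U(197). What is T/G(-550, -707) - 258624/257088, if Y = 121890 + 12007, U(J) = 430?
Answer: -180604703/736450 ≈ -245.24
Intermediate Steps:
Y = 133897
T = 134327 (T = 133897 + 430 = 134327)
T/G(-550, -707) - 258624/257088 = 134327/(-550) - 258624/257088 = 134327*(-1/550) - 258624*1/257088 = -134327/550 - 1347/1339 = -180604703/736450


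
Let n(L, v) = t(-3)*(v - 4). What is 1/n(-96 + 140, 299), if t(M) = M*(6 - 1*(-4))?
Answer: -1/8850 ≈ -0.00011299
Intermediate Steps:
t(M) = 10*M (t(M) = M*(6 + 4) = M*10 = 10*M)
n(L, v) = 120 - 30*v (n(L, v) = (10*(-3))*(v - 4) = -30*(-4 + v) = 120 - 30*v)
1/n(-96 + 140, 299) = 1/(120 - 30*299) = 1/(120 - 8970) = 1/(-8850) = -1/8850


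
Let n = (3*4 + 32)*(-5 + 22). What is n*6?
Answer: 4488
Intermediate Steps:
n = 748 (n = (12 + 32)*17 = 44*17 = 748)
n*6 = 748*6 = 4488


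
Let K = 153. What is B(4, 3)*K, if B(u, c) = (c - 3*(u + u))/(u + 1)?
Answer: -3213/5 ≈ -642.60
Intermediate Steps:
B(u, c) = (c - 6*u)/(1 + u)
B(4, 3)*K = ((3 - 6*4)/(1 + 4))*153 = ((3 - 24)/5)*153 = ((1/5)*(-21))*153 = -21/5*153 = -3213/5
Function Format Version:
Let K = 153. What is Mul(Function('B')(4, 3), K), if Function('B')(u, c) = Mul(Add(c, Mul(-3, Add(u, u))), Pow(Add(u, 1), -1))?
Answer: Rational(-3213, 5) ≈ -642.60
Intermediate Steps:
Function('B')(u, c) = Mul(Pow(Add(1, u), -1), Add(c, Mul(-6, u))) (Function('B')(u, c) = Mul(Add(c, Mul(-3, Mul(2, u))), Pow(Add(1, u), -1)) = Mul(Add(c, Mul(-6, u)), Pow(Add(1, u), -1)) = Mul(Pow(Add(1, u), -1), Add(c, Mul(-6, u))))
Mul(Function('B')(4, 3), K) = Mul(Mul(Pow(Add(1, 4), -1), Add(3, Mul(-6, 4))), 153) = Mul(Mul(Pow(5, -1), Add(3, -24)), 153) = Mul(Mul(Rational(1, 5), -21), 153) = Mul(Rational(-21, 5), 153) = Rational(-3213, 5)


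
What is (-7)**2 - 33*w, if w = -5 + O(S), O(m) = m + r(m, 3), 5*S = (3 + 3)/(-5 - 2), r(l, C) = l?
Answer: 7886/35 ≈ 225.31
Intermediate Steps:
S = -6/35 (S = ((3 + 3)/(-5 - 2))/5 = (6/(-7))/5 = (6*(-1/7))/5 = (1/5)*(-6/7) = -6/35 ≈ -0.17143)
O(m) = 2*m (O(m) = m + m = 2*m)
w = -187/35 (w = -5 + 2*(-6/35) = -5 - 12/35 = -187/35 ≈ -5.3429)
(-7)**2 - 33*w = (-7)**2 - 33*(-187/35) = 49 + 6171/35 = 7886/35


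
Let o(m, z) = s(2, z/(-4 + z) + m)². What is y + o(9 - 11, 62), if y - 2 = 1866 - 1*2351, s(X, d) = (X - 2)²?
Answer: -483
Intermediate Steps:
s(X, d) = (-2 + X)²
y = -483 (y = 2 + (1866 - 1*2351) = 2 + (1866 - 2351) = 2 - 485 = -483)
o(m, z) = 0 (o(m, z) = ((-2 + 2)²)² = (0²)² = 0² = 0)
y + o(9 - 11, 62) = -483 + 0 = -483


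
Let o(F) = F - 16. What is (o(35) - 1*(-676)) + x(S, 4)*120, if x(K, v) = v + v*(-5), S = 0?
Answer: -1225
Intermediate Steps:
x(K, v) = -4*v (x(K, v) = v - 5*v = -4*v)
o(F) = -16 + F
(o(35) - 1*(-676)) + x(S, 4)*120 = ((-16 + 35) - 1*(-676)) - 4*4*120 = (19 + 676) - 16*120 = 695 - 1920 = -1225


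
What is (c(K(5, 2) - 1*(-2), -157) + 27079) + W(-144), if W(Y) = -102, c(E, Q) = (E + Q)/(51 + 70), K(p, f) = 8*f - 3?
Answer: 3264075/121 ≈ 26976.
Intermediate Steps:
K(p, f) = -3 + 8*f
c(E, Q) = E/121 + Q/121 (c(E, Q) = (E + Q)/121 = (E + Q)*(1/121) = E/121 + Q/121)
(c(K(5, 2) - 1*(-2), -157) + 27079) + W(-144) = ((((-3 + 8*2) - 1*(-2))/121 + (1/121)*(-157)) + 27079) - 102 = ((((-3 + 16) + 2)/121 - 157/121) + 27079) - 102 = (((13 + 2)/121 - 157/121) + 27079) - 102 = (((1/121)*15 - 157/121) + 27079) - 102 = ((15/121 - 157/121) + 27079) - 102 = (-142/121 + 27079) - 102 = 3276417/121 - 102 = 3264075/121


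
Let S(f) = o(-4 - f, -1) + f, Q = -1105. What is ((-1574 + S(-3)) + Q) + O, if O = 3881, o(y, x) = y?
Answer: 1198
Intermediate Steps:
S(f) = -4 (S(f) = (-4 - f) + f = -4)
((-1574 + S(-3)) + Q) + O = ((-1574 - 4) - 1105) + 3881 = (-1578 - 1105) + 3881 = -2683 + 3881 = 1198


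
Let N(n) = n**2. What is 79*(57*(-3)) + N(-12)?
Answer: -13365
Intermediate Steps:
79*(57*(-3)) + N(-12) = 79*(57*(-3)) + (-12)**2 = 79*(-171) + 144 = -13509 + 144 = -13365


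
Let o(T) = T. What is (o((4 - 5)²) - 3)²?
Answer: 4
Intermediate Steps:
(o((4 - 5)²) - 3)² = ((4 - 5)² - 3)² = ((-1)² - 3)² = (1 - 3)² = (-2)² = 4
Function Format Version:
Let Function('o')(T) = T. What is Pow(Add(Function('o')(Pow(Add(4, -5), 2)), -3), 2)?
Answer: 4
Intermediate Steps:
Pow(Add(Function('o')(Pow(Add(4, -5), 2)), -3), 2) = Pow(Add(Pow(Add(4, -5), 2), -3), 2) = Pow(Add(Pow(-1, 2), -3), 2) = Pow(Add(1, -3), 2) = Pow(-2, 2) = 4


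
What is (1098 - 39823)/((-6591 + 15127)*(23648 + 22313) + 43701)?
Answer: -38725/392366797 ≈ -9.8696e-5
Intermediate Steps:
(1098 - 39823)/((-6591 + 15127)*(23648 + 22313) + 43701) = -38725/(8536*45961 + 43701) = -38725/(392323096 + 43701) = -38725/392366797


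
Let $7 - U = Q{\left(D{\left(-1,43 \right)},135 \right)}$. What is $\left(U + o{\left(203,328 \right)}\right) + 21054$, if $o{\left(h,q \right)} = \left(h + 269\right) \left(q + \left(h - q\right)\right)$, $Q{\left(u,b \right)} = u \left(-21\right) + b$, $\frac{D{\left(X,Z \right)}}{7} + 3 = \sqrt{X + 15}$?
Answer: $116301 + 147 \sqrt{14} \approx 1.1685 \cdot 10^{5}$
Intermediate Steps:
$D{\left(X,Z \right)} = -21 + 7 \sqrt{15 + X}$ ($D{\left(X,Z \right)} = -21 + 7 \sqrt{X + 15} = -21 + 7 \sqrt{15 + X}$)
$Q{\left(u,b \right)} = b - 21 u$ ($Q{\left(u,b \right)} = - 21 u + b = b - 21 u$)
$U = -569 + 147 \sqrt{14}$ ($U = 7 - \left(135 - 21 \left(-21 + 7 \sqrt{15 - 1}\right)\right) = 7 - \left(135 - 21 \left(-21 + 7 \sqrt{14}\right)\right) = 7 - \left(135 + \left(441 - 147 \sqrt{14}\right)\right) = 7 - \left(576 - 147 \sqrt{14}\right) = -569 + 147 \sqrt{14} \approx -18.976$)
$o{\left(h,q \right)} = h \left(269 + h\right)$ ($o{\left(h,q \right)} = \left(269 + h\right) h = h \left(269 + h\right)$)
$\left(U + o{\left(203,328 \right)}\right) + 21054 = \left(\left(-569 + 147 \sqrt{14}\right) + 203 \left(269 + 203\right)\right) + 21054 = \left(\left(-569 + 147 \sqrt{14}\right) + 203 \cdot 472\right) + 21054 = \left(\left(-569 + 147 \sqrt{14}\right) + 95816\right) + 21054 = \left(95247 + 147 \sqrt{14}\right) + 21054 = 116301 + 147 \sqrt{14}$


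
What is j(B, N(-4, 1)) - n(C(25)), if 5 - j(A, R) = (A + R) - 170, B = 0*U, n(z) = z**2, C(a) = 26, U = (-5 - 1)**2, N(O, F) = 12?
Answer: -513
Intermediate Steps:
U = 36 (U = (-6)**2 = 36)
B = 0 (B = 0*36 = 0)
j(A, R) = 175 - A - R (j(A, R) = 5 - ((A + R) - 170) = 5 - (-170 + A + R) = 5 + (170 - A - R) = 175 - A - R)
j(B, N(-4, 1)) - n(C(25)) = (175 - 1*0 - 1*12) - 1*26**2 = (175 + 0 - 12) - 1*676 = 163 - 676 = -513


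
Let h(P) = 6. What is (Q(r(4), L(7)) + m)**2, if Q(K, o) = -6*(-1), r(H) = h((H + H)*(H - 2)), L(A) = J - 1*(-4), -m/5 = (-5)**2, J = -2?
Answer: 14161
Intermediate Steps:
m = -125 (m = -5*(-5)**2 = -5*25 = -125)
L(A) = 2 (L(A) = -2 - 1*(-4) = -2 + 4 = 2)
r(H) = 6
Q(K, o) = 6
(Q(r(4), L(7)) + m)**2 = (6 - 125)**2 = (-119)**2 = 14161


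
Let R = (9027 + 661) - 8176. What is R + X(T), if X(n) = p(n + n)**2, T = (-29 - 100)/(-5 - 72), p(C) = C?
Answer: 9031212/5929 ≈ 1523.2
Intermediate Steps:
T = 129/77 (T = -129/(-77) = -129*(-1/77) = 129/77 ≈ 1.6753)
R = 1512 (R = 9688 - 8176 = 1512)
X(n) = 4*n**2 (X(n) = (n + n)**2 = (2*n)**2 = 4*n**2)
R + X(T) = 1512 + 4*(129/77)**2 = 1512 + 4*(16641/5929) = 1512 + 66564/5929 = 9031212/5929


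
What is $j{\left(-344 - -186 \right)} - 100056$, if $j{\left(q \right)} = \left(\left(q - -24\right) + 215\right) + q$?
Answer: $-100133$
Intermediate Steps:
$j{\left(q \right)} = 239 + 2 q$ ($j{\left(q \right)} = \left(\left(q + 24\right) + 215\right) + q = \left(\left(24 + q\right) + 215\right) + q = \left(239 + q\right) + q = 239 + 2 q$)
$j{\left(-344 - -186 \right)} - 100056 = \left(239 + 2 \left(-344 - -186\right)\right) - 100056 = \left(239 + 2 \left(-344 + 186\right)\right) - 100056 = \left(239 + 2 \left(-158\right)\right) - 100056 = \left(239 - 316\right) - 100056 = -77 - 100056 = -100133$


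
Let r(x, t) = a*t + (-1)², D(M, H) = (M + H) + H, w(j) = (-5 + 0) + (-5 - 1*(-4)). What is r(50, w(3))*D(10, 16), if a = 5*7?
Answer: -8778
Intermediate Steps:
a = 35
w(j) = -6 (w(j) = -5 + (-5 + 4) = -5 - 1 = -6)
D(M, H) = M + 2*H (D(M, H) = (H + M) + H = M + 2*H)
r(x, t) = 1 + 35*t (r(x, t) = 35*t + (-1)² = 35*t + 1 = 1 + 35*t)
r(50, w(3))*D(10, 16) = (1 + 35*(-6))*(10 + 2*16) = (1 - 210)*(10 + 32) = -209*42 = -8778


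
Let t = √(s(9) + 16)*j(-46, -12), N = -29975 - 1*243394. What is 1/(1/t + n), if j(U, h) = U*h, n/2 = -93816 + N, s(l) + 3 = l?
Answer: -4922840482560/3615186365177587199 - 552*√22/3615186365177587199 ≈ -1.3617e-6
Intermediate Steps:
N = -273369 (N = -29975 - 243394 = -273369)
s(l) = -3 + l
n = -734370 (n = 2*(-93816 - 273369) = 2*(-367185) = -734370)
t = 552*√22 (t = √((-3 + 9) + 16)*(-46*(-12)) = √(6 + 16)*552 = √22*552 = 552*√22 ≈ 2589.1)
1/(1/t + n) = 1/(1/(552*√22) - 734370) = 1/(√22/12144 - 734370) = 1/(-734370 + √22/12144)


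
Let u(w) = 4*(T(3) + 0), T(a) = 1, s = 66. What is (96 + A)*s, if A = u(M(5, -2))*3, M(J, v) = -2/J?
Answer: 7128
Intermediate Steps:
u(w) = 4 (u(w) = 4*(1 + 0) = 4*1 = 4)
A = 12 (A = 4*3 = 12)
(96 + A)*s = (96 + 12)*66 = 108*66 = 7128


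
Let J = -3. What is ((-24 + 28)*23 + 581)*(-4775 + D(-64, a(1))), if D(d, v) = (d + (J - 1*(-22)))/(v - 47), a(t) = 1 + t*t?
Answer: -3212902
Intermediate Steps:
a(t) = 1 + t²
D(d, v) = (19 + d)/(-47 + v) (D(d, v) = (d + (-3 - 1*(-22)))/(v - 47) = (d + (-3 + 22))/(-47 + v) = (d + 19)/(-47 + v) = (19 + d)/(-47 + v))
((-24 + 28)*23 + 581)*(-4775 + D(-64, a(1))) = ((-24 + 28)*23 + 581)*(-4775 + (19 - 64)/(-47 + (1 + 1²))) = (4*23 + 581)*(-4775 - 45/(-47 + (1 + 1))) = (92 + 581)*(-4775 - 45/(-47 + 2)) = 673*(-4775 - 45/(-45)) = 673*(-4775 - 1/45*(-45)) = 673*(-4775 + 1) = 673*(-4774) = -3212902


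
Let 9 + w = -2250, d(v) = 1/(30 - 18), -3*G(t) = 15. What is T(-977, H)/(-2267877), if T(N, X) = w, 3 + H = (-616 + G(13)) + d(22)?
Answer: 753/755959 ≈ 0.00099608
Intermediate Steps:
G(t) = -5 (G(t) = -⅓*15 = -5)
d(v) = 1/12
H = -7487/12 (H = -3 + ((-616 - 5) + 1/12) = -3 + (-621 + 1/12) = -3 - 7451/12 = -7487/12 ≈ -623.92)
w = -2259 (w = -9 - 2250 = -2259)
T(N, X) = -2259
T(-977, H)/(-2267877) = -2259/(-2267877) = -2259*(-1/2267877) = 753/755959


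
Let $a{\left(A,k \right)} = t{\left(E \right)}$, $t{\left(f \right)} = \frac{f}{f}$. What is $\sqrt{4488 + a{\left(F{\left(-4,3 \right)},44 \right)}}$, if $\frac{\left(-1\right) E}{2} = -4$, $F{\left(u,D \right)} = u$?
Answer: $67$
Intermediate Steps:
$E = 8$ ($E = \left(-2\right) \left(-4\right) = 8$)
$t{\left(f \right)} = 1$
$a{\left(A,k \right)} = 1$
$\sqrt{4488 + a{\left(F{\left(-4,3 \right)},44 \right)}} = \sqrt{4488 + 1} = \sqrt{4489} = 67$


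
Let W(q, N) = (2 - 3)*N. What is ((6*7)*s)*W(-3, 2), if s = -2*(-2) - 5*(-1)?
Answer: -756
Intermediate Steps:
W(q, N) = -N
s = 9 (s = 4 + 5 = 9)
((6*7)*s)*W(-3, 2) = ((6*7)*9)*(-1*2) = (42*9)*(-2) = 378*(-2) = -756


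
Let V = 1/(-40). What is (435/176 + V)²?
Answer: 4635409/774400 ≈ 5.9858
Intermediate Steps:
V = -1/40 ≈ -0.025000
(435/176 + V)² = (435/176 - 1/40)² = (2153/880)² = 4635409/774400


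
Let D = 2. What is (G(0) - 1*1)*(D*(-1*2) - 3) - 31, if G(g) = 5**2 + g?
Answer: -199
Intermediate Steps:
G(g) = 25 + g
(G(0) - 1*1)*(D*(-1*2) - 3) - 31 = ((25 + 0) - 1*1)*(2*(-1*2) - 3) - 31 = (25 - 1)*(2*(-2) - 3) - 31 = 24*(-4 - 3) - 31 = 24*(-7) - 31 = -168 - 31 = -199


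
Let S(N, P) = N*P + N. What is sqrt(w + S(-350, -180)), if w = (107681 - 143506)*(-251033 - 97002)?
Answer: 5*sqrt(498736661) ≈ 1.1166e+5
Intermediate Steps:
w = 12468353875 (w = -35825*(-348035) = 12468353875)
S(N, P) = N + N*P
sqrt(w + S(-350, -180)) = sqrt(12468353875 - 350*(1 - 180)) = sqrt(12468353875 - 350*(-179)) = sqrt(12468353875 + 62650) = sqrt(12468416525) = 5*sqrt(498736661)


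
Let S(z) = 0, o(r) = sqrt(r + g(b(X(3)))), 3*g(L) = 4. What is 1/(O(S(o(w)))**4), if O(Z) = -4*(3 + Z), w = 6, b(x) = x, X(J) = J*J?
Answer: 1/20736 ≈ 4.8225e-5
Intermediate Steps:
X(J) = J**2
g(L) = 4/3 (g(L) = (1/3)*4 = 4/3)
o(r) = sqrt(4/3 + r) (o(r) = sqrt(r + 4/3) = sqrt(4/3 + r))
O(Z) = -12 - 4*Z
1/(O(S(o(w)))**4) = 1/((-12 - 4*0)**4) = 1/((-12 + 0)**4) = 1/((-12)**4) = 1/20736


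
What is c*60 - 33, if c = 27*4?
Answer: 6447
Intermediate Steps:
c = 108
c*60 - 33 = 108*60 - 33 = 6480 - 33 = 6447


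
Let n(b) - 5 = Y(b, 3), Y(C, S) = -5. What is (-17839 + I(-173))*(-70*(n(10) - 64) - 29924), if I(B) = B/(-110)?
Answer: 24962052474/55 ≈ 4.5386e+8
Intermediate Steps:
I(B) = -B/110 (I(B) = B*(-1/110) = -B/110)
n(b) = 0 (n(b) = 5 - 5 = 0)
(-17839 + I(-173))*(-70*(n(10) - 64) - 29924) = (-17839 - 1/110*(-173))*(-70*(0 - 64) - 29924) = (-17839 + 173/110)*(-70*(-64) - 29924) = -1962117*(4480 - 29924)/110 = -1962117/110*(-25444) = 24962052474/55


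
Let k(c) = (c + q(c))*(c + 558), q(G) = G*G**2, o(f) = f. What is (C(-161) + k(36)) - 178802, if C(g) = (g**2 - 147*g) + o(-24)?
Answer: 27605810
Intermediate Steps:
q(G) = G**3
C(g) = -24 + g**2 - 147*g (C(g) = (g**2 - 147*g) - 24 = -24 + g**2 - 147*g)
k(c) = (558 + c)*(c + c**3) (k(c) = (c + c**3)*(c + 558) = (c + c**3)*(558 + c) = (558 + c)*(c + c**3))
(C(-161) + k(36)) - 178802 = ((-24 + (-161)**2 - 147*(-161)) + 36*(558 + 36 + 36**3 + 558*36**2)) - 178802 = ((-24 + 25921 + 23667) + 36*(558 + 36 + 46656 + 558*1296)) - 178802 = (49564 + 36*(558 + 36 + 46656 + 723168)) - 178802 = (49564 + 36*770418) - 178802 = (49564 + 27735048) - 178802 = 27784612 - 178802 = 27605810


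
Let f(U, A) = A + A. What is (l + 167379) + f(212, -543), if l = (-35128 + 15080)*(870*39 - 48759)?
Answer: 297458085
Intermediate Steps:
l = 297291792 (l = -20048*(33930 - 48759) = -20048*(-14829) = 297291792)
f(U, A) = 2*A
(l + 167379) + f(212, -543) = (297291792 + 167379) + 2*(-543) = 297459171 - 1086 = 297458085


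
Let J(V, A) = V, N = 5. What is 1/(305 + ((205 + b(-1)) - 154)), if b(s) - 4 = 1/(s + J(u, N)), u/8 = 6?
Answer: 47/16921 ≈ 0.0027776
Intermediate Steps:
u = 48 (u = 8*6 = 48)
b(s) = 4 + 1/(48 + s) (b(s) = 4 + 1/(s + 48) = 4 + 1/(48 + s))
1/(305 + ((205 + b(-1)) - 154)) = 1/(305 + ((205 + (193 + 4*(-1))/(48 - 1)) - 154)) = 1/(305 + ((205 + (193 - 4)/47) - 154)) = 1/(305 + ((205 + (1/47)*189) - 154)) = 1/(305 + ((205 + 189/47) - 154)) = 1/(305 + (9824/47 - 154)) = 1/(305 + 2586/47) = 1/(16921/47) = 47/16921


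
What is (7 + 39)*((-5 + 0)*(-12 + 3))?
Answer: 2070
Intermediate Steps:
(7 + 39)*((-5 + 0)*(-12 + 3)) = 46*(-5*(-9)) = 46*45 = 2070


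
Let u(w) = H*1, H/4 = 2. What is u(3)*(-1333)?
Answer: -10664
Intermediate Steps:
H = 8 (H = 4*2 = 8)
u(w) = 8 (u(w) = 8*1 = 8)
u(3)*(-1333) = 8*(-1333) = -10664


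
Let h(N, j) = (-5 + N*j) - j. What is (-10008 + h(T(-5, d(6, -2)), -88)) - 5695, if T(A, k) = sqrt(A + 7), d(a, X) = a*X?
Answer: -15620 - 88*sqrt(2) ≈ -15744.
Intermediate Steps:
d(a, X) = X*a
T(A, k) = sqrt(7 + A)
h(N, j) = -5 - j + N*j
(-10008 + h(T(-5, d(6, -2)), -88)) - 5695 = (-10008 + (-5 - 1*(-88) + sqrt(7 - 5)*(-88))) - 5695 = (-10008 + (-5 + 88 + sqrt(2)*(-88))) - 5695 = (-10008 + (-5 + 88 - 88*sqrt(2))) - 5695 = (-10008 + (83 - 88*sqrt(2))) - 5695 = (-9925 - 88*sqrt(2)) - 5695 = -15620 - 88*sqrt(2)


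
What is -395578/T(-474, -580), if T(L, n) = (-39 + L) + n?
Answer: 395578/1093 ≈ 361.92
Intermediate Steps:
T(L, n) = -39 + L + n
-395578/T(-474, -580) = -395578/(-39 - 474 - 580) = -395578/(-1093) = -395578*(-1/1093) = 395578/1093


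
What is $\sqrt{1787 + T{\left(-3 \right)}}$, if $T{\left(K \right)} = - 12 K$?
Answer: $\sqrt{1823} \approx 42.697$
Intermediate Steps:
$\sqrt{1787 + T{\left(-3 \right)}} = \sqrt{1787 - -36} = \sqrt{1787 + 36} = \sqrt{1823}$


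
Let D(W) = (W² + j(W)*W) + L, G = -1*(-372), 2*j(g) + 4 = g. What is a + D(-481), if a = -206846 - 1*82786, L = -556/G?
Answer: 10856821/186 ≈ 58370.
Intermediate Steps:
j(g) = -2 + g/2
G = 372
L = -139/93 (L = -556/372 = -556*1/372 = -139/93 ≈ -1.4946)
a = -289632 (a = -206846 - 82786 = -289632)
D(W) = -139/93 + W² + W*(-2 + W/2) (D(W) = (W² + (-2 + W/2)*W) - 139/93 = (W² + W*(-2 + W/2)) - 139/93 = -139/93 + W² + W*(-2 + W/2))
a + D(-481) = -289632 + (-139/93 - 2*(-481) + (3/2)*(-481)²) = -289632 + (-139/93 + 962 + (3/2)*231361) = -289632 + (-139/93 + 962 + 694083/2) = -289632 + 64728373/186 = 10856821/186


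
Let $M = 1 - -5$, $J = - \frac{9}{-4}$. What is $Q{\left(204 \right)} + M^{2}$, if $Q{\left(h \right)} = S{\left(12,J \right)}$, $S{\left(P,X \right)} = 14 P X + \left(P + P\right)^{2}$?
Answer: $990$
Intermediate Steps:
$J = \frac{9}{4}$ ($J = \left(-9\right) \left(- \frac{1}{4}\right) = \frac{9}{4} \approx 2.25$)
$S{\left(P,X \right)} = 4 P^{2} + 14 P X$ ($S{\left(P,X \right)} = 14 P X + \left(2 P\right)^{2} = 14 P X + 4 P^{2} = 4 P^{2} + 14 P X$)
$Q{\left(h \right)} = 954$ ($Q{\left(h \right)} = 2 \cdot 12 \left(2 \cdot 12 + 7 \cdot \frac{9}{4}\right) = 2 \cdot 12 \left(24 + \frac{63}{4}\right) = 2 \cdot 12 \cdot \frac{159}{4} = 954$)
$M = 6$ ($M = 1 + 5 = 6$)
$Q{\left(204 \right)} + M^{2} = 954 + 6^{2} = 954 + 36 = 990$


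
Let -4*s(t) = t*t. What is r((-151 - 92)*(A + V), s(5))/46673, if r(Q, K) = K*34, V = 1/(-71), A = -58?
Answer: -425/93346 ≈ -0.0045530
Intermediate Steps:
s(t) = -t**2/4 (s(t) = -t*t/4 = -t**2/4)
V = -1/71 ≈ -0.014085
r(Q, K) = 34*K
r((-151 - 92)*(A + V), s(5))/46673 = (34*(-1/4*5**2))/46673 = (34*(-1/4*25))*(1/46673) = (34*(-25/4))*(1/46673) = -425/2*1/46673 = -425/93346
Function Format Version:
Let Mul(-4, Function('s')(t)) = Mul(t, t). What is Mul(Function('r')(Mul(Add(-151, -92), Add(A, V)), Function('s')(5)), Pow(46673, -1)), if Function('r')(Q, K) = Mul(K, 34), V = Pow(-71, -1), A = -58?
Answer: Rational(-425, 93346) ≈ -0.0045530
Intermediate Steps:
Function('s')(t) = Mul(Rational(-1, 4), Pow(t, 2)) (Function('s')(t) = Mul(Rational(-1, 4), Mul(t, t)) = Mul(Rational(-1, 4), Pow(t, 2)))
V = Rational(-1, 71) ≈ -0.014085
Function('r')(Q, K) = Mul(34, K)
Mul(Function('r')(Mul(Add(-151, -92), Add(A, V)), Function('s')(5)), Pow(46673, -1)) = Mul(Mul(34, Mul(Rational(-1, 4), Pow(5, 2))), Pow(46673, -1)) = Mul(Mul(34, Mul(Rational(-1, 4), 25)), Rational(1, 46673)) = Mul(Mul(34, Rational(-25, 4)), Rational(1, 46673)) = Mul(Rational(-425, 2), Rational(1, 46673)) = Rational(-425, 93346)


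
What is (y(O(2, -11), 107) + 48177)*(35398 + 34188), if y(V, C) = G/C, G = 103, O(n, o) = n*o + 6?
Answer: 358718752612/107 ≈ 3.3525e+9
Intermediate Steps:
O(n, o) = 6 + n*o
y(V, C) = 103/C
(y(O(2, -11), 107) + 48177)*(35398 + 34188) = (103/107 + 48177)*(35398 + 34188) = (103*(1/107) + 48177)*69586 = (103/107 + 48177)*69586 = (5155042/107)*69586 = 358718752612/107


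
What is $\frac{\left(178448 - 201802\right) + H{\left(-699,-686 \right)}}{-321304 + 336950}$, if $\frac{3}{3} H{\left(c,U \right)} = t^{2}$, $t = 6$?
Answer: $- \frac{11659}{7823} \approx -1.4903$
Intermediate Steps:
$H{\left(c,U \right)} = 36$ ($H{\left(c,U \right)} = 6^{2} = 36$)
$\frac{\left(178448 - 201802\right) + H{\left(-699,-686 \right)}}{-321304 + 336950} = \frac{\left(178448 - 201802\right) + 36}{-321304 + 336950} = \frac{-23354 + 36}{15646} = \left(-23318\right) \frac{1}{15646} = - \frac{11659}{7823}$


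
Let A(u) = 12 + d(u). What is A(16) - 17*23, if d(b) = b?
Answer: -363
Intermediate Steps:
A(u) = 12 + u
A(16) - 17*23 = (12 + 16) - 17*23 = 28 - 1*391 = 28 - 391 = -363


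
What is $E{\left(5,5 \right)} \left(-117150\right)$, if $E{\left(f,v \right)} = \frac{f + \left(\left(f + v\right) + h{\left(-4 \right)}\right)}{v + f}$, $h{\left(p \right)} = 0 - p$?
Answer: $-222585$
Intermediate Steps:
$h{\left(p \right)} = - p$
$E{\left(f,v \right)} = \frac{4 + v + 2 f}{f + v}$ ($E{\left(f,v \right)} = \frac{f - \left(-4 - f - v\right)}{v + f} = \frac{f + \left(\left(f + v\right) + 4\right)}{f + v} = \frac{f + \left(4 + f + v\right)}{f + v} = \frac{4 + v + 2 f}{f + v}$)
$E{\left(5,5 \right)} \left(-117150\right) = \frac{4 + 5 + 2 \cdot 5}{5 + 5} \left(-117150\right) = \frac{4 + 5 + 10}{10} \left(-117150\right) = \frac{1}{10} \cdot 19 \left(-117150\right) = \frac{19}{10} \left(-117150\right) = -222585$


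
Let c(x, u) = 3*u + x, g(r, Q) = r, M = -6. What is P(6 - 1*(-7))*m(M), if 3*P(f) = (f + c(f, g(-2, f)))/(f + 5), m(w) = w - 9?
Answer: -50/9 ≈ -5.5556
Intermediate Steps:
c(x, u) = x + 3*u
m(w) = -9 + w
P(f) = (-6 + 2*f)/(3*(5 + f)) (P(f) = ((f + (f + 3*(-2)))/(f + 5))/3 = ((f + (f - 6))/(5 + f))/3 = ((f + (-6 + f))/(5 + f))/3 = ((-6 + 2*f)/(5 + f))/3 = (-6 + 2*f)/(3*(5 + f)))
P(6 - 1*(-7))*m(M) = (2*(-3 + (6 - 1*(-7)))/(3*(5 + (6 - 1*(-7)))))*(-9 - 6) = (2*(-3 + (6 + 7))/(3*(5 + (6 + 7))))*(-15) = (2*(-3 + 13)/(3*(5 + 13)))*(-15) = ((⅔)*10/18)*(-15) = ((⅔)*(1/18)*10)*(-15) = (10/27)*(-15) = -50/9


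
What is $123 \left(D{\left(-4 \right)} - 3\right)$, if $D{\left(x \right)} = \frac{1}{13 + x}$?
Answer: $- \frac{1066}{3} \approx -355.33$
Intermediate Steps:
$123 \left(D{\left(-4 \right)} - 3\right) = 123 \left(\frac{1}{13 - 4} - 3\right) = 123 \left(\frac{1}{9} - 3\right) = 123 \left(- \frac{26}{9}\right) = - \frac{1066}{3}$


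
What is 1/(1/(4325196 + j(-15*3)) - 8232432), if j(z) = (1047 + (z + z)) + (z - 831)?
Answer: -4325277/35607548783663 ≈ -1.2147e-7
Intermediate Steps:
j(z) = 216 + 3*z (j(z) = (1047 + 2*z) + (-831 + z) = 216 + 3*z)
1/(1/(4325196 + j(-15*3)) - 8232432) = 1/(1/(4325196 + (216 + 3*(-15*3))) - 8232432) = 1/(1/(4325196 + (216 + 3*(-45))) - 8232432) = 1/(1/(4325196 + (216 - 135)) - 8232432) = 1/(1/(4325196 + 81) - 8232432) = 1/(1/4325277 - 8232432) = 1/(-35607548783663/4325277) = -4325277/35607548783663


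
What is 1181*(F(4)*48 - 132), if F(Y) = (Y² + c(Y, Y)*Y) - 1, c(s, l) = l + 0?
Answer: 1601436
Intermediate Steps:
c(s, l) = l
F(Y) = -1 + 2*Y² (F(Y) = (Y² + Y*Y) - 1 = (Y² + Y²) - 1 = 2*Y² - 1 = -1 + 2*Y²)
1181*(F(4)*48 - 132) = 1181*((-1 + 2*4²)*48 - 132) = 1181*((-1 + 2*16)*48 - 132) = 1181*((-1 + 32)*48 - 132) = 1181*(31*48 - 132) = 1181*(1488 - 132) = 1181*1356 = 1601436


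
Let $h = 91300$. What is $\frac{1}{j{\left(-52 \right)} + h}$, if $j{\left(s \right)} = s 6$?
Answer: $\frac{1}{90988} \approx 1.099 \cdot 10^{-5}$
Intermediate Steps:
$j{\left(s \right)} = 6 s$
$\frac{1}{j{\left(-52 \right)} + h} = \frac{1}{6 \left(-52\right) + 91300} = \frac{1}{-312 + 91300} = \frac{1}{90988}$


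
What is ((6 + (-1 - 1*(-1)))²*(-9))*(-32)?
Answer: 10368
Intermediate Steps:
((6 + (-1 - 1*(-1)))²*(-9))*(-32) = ((6 + (-1 + 1))²*(-9))*(-32) = ((6 + 0)²*(-9))*(-32) = (6²*(-9))*(-32) = (36*(-9))*(-32) = -324*(-32) = 10368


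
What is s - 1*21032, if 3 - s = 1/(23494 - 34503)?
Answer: -231508260/11009 ≈ -21029.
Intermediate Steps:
s = 33028/11009 (s = 3 - 1/(23494 - 34503) = 3 - 1/(-11009) = 3 - 1*(-1/11009) = 3 + 1/11009 = 33028/11009 ≈ 3.0001)
s - 1*21032 = 33028/11009 - 1*21032 = 33028/11009 - 21032 = -231508260/11009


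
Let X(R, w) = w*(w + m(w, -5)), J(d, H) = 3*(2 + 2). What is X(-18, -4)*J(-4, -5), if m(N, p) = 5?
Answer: -48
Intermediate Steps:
J(d, H) = 12 (J(d, H) = 3*4 = 12)
X(R, w) = w*(5 + w) (X(R, w) = w*(w + 5) = w*(5 + w))
X(-18, -4)*J(-4, -5) = -4*(5 - 4)*12 = -4*1*12 = -4*12 = -48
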